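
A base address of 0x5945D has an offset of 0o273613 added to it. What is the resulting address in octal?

0o1605750

0x5945D = 0o1312135 in octal.
Add column by column in base 8, right to left:
  5+3 = 0 carry 1
  3+1+1 = 5
  1+6 = 7
  2+3 = 5
  1+7 = 0 carry 1
  3+2+1 = 6
  1+0 = 1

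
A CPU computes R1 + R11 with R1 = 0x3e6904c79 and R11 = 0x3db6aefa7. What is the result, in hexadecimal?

Add column by column in base 16, right to left:
  9+7 = 0 carry 1
  7+a+1 = 2 carry 1
  c+f+1 = c carry 1
  4+e+1 = 3 carry 1
  0+a+1 = b
  9+6 = f
  6+b = 1 carry 1
  e+d+1 = c carry 1
  3+3+1 = 7

0x7c1fb3c20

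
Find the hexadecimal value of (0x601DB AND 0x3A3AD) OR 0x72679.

0x601DB AND 0x3A3AD = 0x20189.
Then OR with 0x72679.

0x727F9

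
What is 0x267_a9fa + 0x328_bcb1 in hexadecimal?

0x59066ab

Add column by column in base 16, right to left:
  a+1 = b
  f+b = a carry 1
  9+c+1 = 6 carry 1
  a+b+1 = 6 carry 1
  7+8+1 = 0 carry 1
  6+2+1 = 9
  2+3 = 5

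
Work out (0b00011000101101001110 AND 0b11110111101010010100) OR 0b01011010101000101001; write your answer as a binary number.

0b00011000101101001110 AND 0b11110111101010010100 = 0b00010000101000000100.
Then OR with 0b01011010101000101001.

0b1011010101000101101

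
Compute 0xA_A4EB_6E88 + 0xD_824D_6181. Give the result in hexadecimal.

Add column by column in base 16, right to left:
  8+1 = 9
  8+8 = 0 carry 1
  E+1+1 = 0 carry 1
  6+6+1 = D
  B+D = 8 carry 1
  E+4+1 = 3 carry 1
  4+2+1 = 7
  A+8 = 2 carry 1
  A+D+1 = 8 carry 1
  final carry 1

0x182738D009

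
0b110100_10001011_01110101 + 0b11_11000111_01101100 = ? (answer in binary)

0b1110000101001011100001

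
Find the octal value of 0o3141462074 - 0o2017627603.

0o1121632271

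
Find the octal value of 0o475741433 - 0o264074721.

Subtract column by column in base 8:
  3-1 → 2
  3-2 → 1
  4-7 → 5 (borrow)
  1-4-1 → 4 (borrow)
  4-7-1 → 4 (borrow)
  7-0-1 → 6
  5-4 → 1
  7-6 → 1
  4-2 → 2

0o211644512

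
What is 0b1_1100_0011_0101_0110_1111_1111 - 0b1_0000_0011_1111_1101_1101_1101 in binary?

0b101111110101100100100010

Subtract column by column in base 2:
  1-1 → 0
  1-0 → 1
  1-1 → 0
  1-1 → 0
  1-1 → 0
  1-0 → 1
  1-1 → 0
  1-1 → 0
  0-1 → 1 (borrow)
  1-0-1 → 0
  1-1 → 0
  0-1 → 1 (borrow)
  1-1-1 → 1 (borrow)
  0-1-1 → 0 (borrow)
  1-1-1 → 1 (borrow)
  0-1-1 → 0 (borrow)
  1-1-1 → 1 (borrow)
  1-1-1 → 1 (borrow)
  0-0-1 → 1 (borrow)
  0-0-1 → 1 (borrow)
  0-0-1 → 1 (borrow)
  0-0-1 → 1 (borrow)
  1-0-1 → 0
  1-0 → 1
  1-1 → 0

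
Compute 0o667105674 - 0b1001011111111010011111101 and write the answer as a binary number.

0o667105674 = 0b110110111001000101110111100 in binary.
Subtract column by column in base 2:
  0-1 → 1 (borrow)
  0-0-1 → 1 (borrow)
  1-1-1 → 1 (borrow)
  1-1-1 → 1 (borrow)
  1-1-1 → 1 (borrow)
  1-1-1 → 1 (borrow)
  0-1-1 → 0 (borrow)
  1-1-1 → 1 (borrow)
  1-0-1 → 0
  1-0 → 1
  0-1 → 1 (borrow)
  1-0-1 → 0
  0-1 → 1 (borrow)
  0-1-1 → 0 (borrow)
  0-1-1 → 0 (borrow)
  1-1-1 → 1 (borrow)
  0-1-1 → 0 (borrow)
  0-1-1 → 0 (borrow)
  1-1-1 → 1 (borrow)
  1-1-1 → 1 (borrow)
  1-0-1 → 0
  0-1 → 1 (borrow)
  1-0-1 → 0
  1-0 → 1
  0-1 → 1 (borrow)
  1-0-1 → 0
  1-0 → 1

0b101101011001001011010111111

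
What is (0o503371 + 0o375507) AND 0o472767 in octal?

Add column by column in base 8, right to left:
  1+7 = 0 carry 1
  7+0+1 = 0 carry 1
  3+5+1 = 1 carry 1
  3+5+1 = 1 carry 1
  0+7+1 = 0 carry 1
  5+3+1 = 1 carry 1
  final carry 1
Sum = 0o1101100; now AND with 0o472767:
  1&0=0, 1&4=0, 0&7=0, 1&2=0, 1&7=1, 0&6=0, 0&7=0

0o100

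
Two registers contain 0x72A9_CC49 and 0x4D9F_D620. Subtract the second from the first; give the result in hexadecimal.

0x2509F629

Subtract column by column in base 16:
  9-0 → 9
  4-2 → 2
  C-6 → 6
  C-D → F (borrow)
  9-F-1 → 9 (borrow)
  A-9-1 → 0
  2-D → 5 (borrow)
  7-4-1 → 2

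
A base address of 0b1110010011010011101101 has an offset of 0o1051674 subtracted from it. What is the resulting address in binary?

0o1051674 = 0b1000101001110111100 in binary.
Subtract column by column in base 2:
  1-0 → 1
  0-0 → 0
  1-1 → 0
  1-1 → 0
  0-1 → 1 (borrow)
  1-1-1 → 1 (borrow)
  1-0-1 → 0
  1-1 → 0
  0-1 → 1 (borrow)
  0-1-1 → 0 (borrow)
  1-0-1 → 0
  0-0 → 0
  1-1 → 0
  1-0 → 1
  0-1 → 1 (borrow)
  0-0-1 → 1 (borrow)
  1-0-1 → 0
  0-0 → 0
  0-1 → 1 (borrow)
  1-0-1 → 0
  1-0 → 1
  1-0 → 1

0b1101001110000100110001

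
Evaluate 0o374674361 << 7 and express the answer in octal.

0o77157074200

7 bits is not a whole number of base-8 digits; in binary: 11111100110111100011110001 << 7 = 111111001101111000111100010000000.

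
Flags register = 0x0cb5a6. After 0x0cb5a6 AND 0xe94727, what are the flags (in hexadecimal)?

AND each hex digit independently (no carries):
  0&e=0, c&9=8, b&4=0, 5&7=5, a&2=2, 6&7=6

0x080526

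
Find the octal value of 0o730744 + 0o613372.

0o1544336

Add column by column in base 8, right to left:
  4+2 = 6
  4+7 = 3 carry 1
  7+3+1 = 3 carry 1
  0+3+1 = 4
  3+1 = 4
  7+6 = 5 carry 1
  final carry 1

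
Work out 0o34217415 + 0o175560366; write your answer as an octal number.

0o232000003

Add column by column in base 8, right to left:
  5+6 = 3 carry 1
  1+6+1 = 0 carry 1
  4+3+1 = 0 carry 1
  7+0+1 = 0 carry 1
  1+6+1 = 0 carry 1
  2+5+1 = 0 carry 1
  4+5+1 = 2 carry 1
  3+7+1 = 3 carry 1
  0+1+1 = 2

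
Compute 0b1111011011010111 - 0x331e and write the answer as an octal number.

0o141671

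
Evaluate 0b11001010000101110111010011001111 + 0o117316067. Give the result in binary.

0b11001011010101010001000100000110

0o117316067 = 0b1001111011001110000110111 in binary.
Add column by column in base 2, right to left:
  1+1 = 0 carry 1
  1+1+1 = 1 carry 1
  1+1+1 = 1 carry 1
  1+0+1 = 0 carry 1
  0+1+1 = 0 carry 1
  0+1+1 = 0 carry 1
  1+0+1 = 0 carry 1
  1+0+1 = 0 carry 1
  0+0+1 = 1
  0+0 = 0
  1+1 = 0 carry 1
  0+1+1 = 0 carry 1
  1+1+1 = 1 carry 1
  1+0+1 = 0 carry 1
  1+0+1 = 0 carry 1
  0+1+1 = 0 carry 1
  1+1+1 = 1 carry 1
  1+0+1 = 0 carry 1
  1+1+1 = 1 carry 1
  0+1+1 = 0 carry 1
  1+1+1 = 1 carry 1
  0+1+1 = 0 carry 1
  0+0+1 = 1
  0+0 = 0
  0+1 = 1
  1+0 = 1
  0+0 = 0
  1+0 = 1
  0+0 = 0
  0+0 = 0
  1+0 = 1
  1+0 = 1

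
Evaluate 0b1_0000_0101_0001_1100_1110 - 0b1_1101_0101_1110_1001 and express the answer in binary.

Subtract column by column in base 2:
  0-1 → 1 (borrow)
  1-0-1 → 0
  1-0 → 1
  1-1 → 0
  0-0 → 0
  0-1 → 1 (borrow)
  1-1-1 → 1 (borrow)
  1-1-1 → 1 (borrow)
  1-1-1 → 1 (borrow)
  0-0-1 → 1 (borrow)
  0-1-1 → 0 (borrow)
  0-0-1 → 1 (borrow)
  1-1-1 → 1 (borrow)
  0-0-1 → 1 (borrow)
  1-1-1 → 1 (borrow)
  0-1-1 → 0 (borrow)
  0-1-1 → 0 (borrow)
  0-0-1 → 1 (borrow)
  0-0-1 → 1 (borrow)
  0-0-1 → 1 (borrow)
  1-0-1 → 0

0b11100111101111100101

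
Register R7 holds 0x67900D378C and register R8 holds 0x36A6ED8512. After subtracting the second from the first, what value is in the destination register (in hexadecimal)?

Subtract column by column in base 16:
  C-2 → A
  8-1 → 7
  7-5 → 2
  3-8 → B (borrow)
  D-D-1 → F (borrow)
  0-E-1 → 1 (borrow)
  0-6-1 → 9 (borrow)
  9-A-1 → E (borrow)
  7-6-1 → 0
  6-3 → 3

0x30E91FB27A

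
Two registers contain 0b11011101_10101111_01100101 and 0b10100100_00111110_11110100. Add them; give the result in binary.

Add column by column in base 2, right to left:
  1+0 = 1
  0+0 = 0
  1+1 = 0 carry 1
  0+0+1 = 1
  0+1 = 1
  1+1 = 0 carry 1
  1+1+1 = 1 carry 1
  0+1+1 = 0 carry 1
  1+0+1 = 0 carry 1
  1+1+1 = 1 carry 1
  1+1+1 = 1 carry 1
  1+1+1 = 1 carry 1
  0+1+1 = 0 carry 1
  1+1+1 = 1 carry 1
  0+0+1 = 1
  1+0 = 1
  1+0 = 1
  0+0 = 0
  1+1 = 0 carry 1
  1+0+1 = 0 carry 1
  1+0+1 = 0 carry 1
  0+1+1 = 0 carry 1
  1+0+1 = 0 carry 1
  1+1+1 = 1 carry 1
  final carry 1

0b1100000011110111001011001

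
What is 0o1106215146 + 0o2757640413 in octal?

0o4066055561

Add column by column in base 8, right to left:
  6+3 = 1 carry 1
  4+1+1 = 6
  1+4 = 5
  5+0 = 5
  1+4 = 5
  2+6 = 0 carry 1
  6+7+1 = 6 carry 1
  0+5+1 = 6
  1+7 = 0 carry 1
  1+2+1 = 4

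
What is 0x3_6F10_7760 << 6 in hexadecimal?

6 bits is not a whole number of base-16 digits; in binary: 1101101111000100000111011101100000 << 6 = 1101101111000100000111011101100000000000.

0xDBC41DD800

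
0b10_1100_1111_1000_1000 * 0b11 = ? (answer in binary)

0b10000110111010011000

Multiply each base-2 digit by 3, carrying:
  0×3 = 0 → write 0
  0×3 = 0 → write 0
  0×3 = 0 → write 0
  1×3 = 3 → write 1 carry 1
  0×3+1 = 1 → write 1
  0×3 = 0 → write 0
  0×3 = 0 → write 0
  1×3 = 3 → write 1 carry 1
  1×3+1 = 4 → write 0 carry 2
  1×3+2 = 5 → write 1 carry 2
  1×3+2 = 5 → write 1 carry 2
  1×3+2 = 5 → write 1 carry 2
  0×3+2 = 2 → write 0 carry 1
  0×3+1 = 1 → write 1
  1×3 = 3 → write 1 carry 1
  1×3+1 = 4 → write 0 carry 2
  0×3+2 = 2 → write 0 carry 1
  1×3+1 = 4 → write 0 carry 2
  remaining carry: 10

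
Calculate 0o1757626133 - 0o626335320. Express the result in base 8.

0o1131270613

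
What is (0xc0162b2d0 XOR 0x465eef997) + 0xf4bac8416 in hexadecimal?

0x17b038cf5d

First 0xc0162b2d0 XOR 0x465eef997 = 0x8648c4b47.
Add column by column in base 16, right to left:
  7+6 = d
  4+1 = 5
  b+4 = f
  4+8 = c
  c+c = 8 carry 1
  8+a+1 = 3 carry 1
  4+b+1 = 0 carry 1
  6+4+1 = b
  8+f = 7 carry 1
  final carry 1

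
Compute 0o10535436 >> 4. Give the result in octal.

0o425661

4 bits is not a whole number of base-8 digits; in binary: 1000101011101100011110 >> 4 = 100010101110110001.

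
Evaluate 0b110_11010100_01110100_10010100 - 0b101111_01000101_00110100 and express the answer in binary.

0b110101001010010111101100000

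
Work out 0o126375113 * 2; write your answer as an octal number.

0o254772226

Multiply each base-8 digit by 2, carrying:
  3×2 = 6 → write 6
  1×2 = 2 → write 2
  1×2 = 2 → write 2
  5×2 = 10 → write 2 carry 1
  7×2+1 = 15 → write 7 carry 1
  3×2+1 = 7 → write 7
  6×2 = 12 → write 4 carry 1
  2×2+1 = 5 → write 5
  1×2 = 2 → write 2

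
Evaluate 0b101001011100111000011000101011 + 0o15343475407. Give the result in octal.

0o22500400462

0b101001011100111000011000101011 = 0o5134703053 in octal.
Add column by column in base 8, right to left:
  3+7 = 2 carry 1
  5+0+1 = 6
  0+4 = 4
  3+5 = 0 carry 1
  0+7+1 = 0 carry 1
  7+4+1 = 4 carry 1
  4+3+1 = 0 carry 1
  3+4+1 = 0 carry 1
  1+3+1 = 5
  5+5 = 2 carry 1
  0+1+1 = 2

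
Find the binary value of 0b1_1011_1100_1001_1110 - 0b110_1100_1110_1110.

Subtract column by column in base 2:
  0-0 → 0
  1-1 → 0
  1-1 → 0
  1-1 → 0
  1-0 → 1
  0-1 → 1 (borrow)
  0-1-1 → 0 (borrow)
  1-1-1 → 1 (borrow)
  0-0-1 → 1 (borrow)
  0-0-1 → 1 (borrow)
  1-1-1 → 1 (borrow)
  1-1-1 → 1 (borrow)
  1-0-1 → 0
  1-1 → 0
  0-1 → 1 (borrow)
  1-0-1 → 0
  1-0 → 1

0b10100111110110000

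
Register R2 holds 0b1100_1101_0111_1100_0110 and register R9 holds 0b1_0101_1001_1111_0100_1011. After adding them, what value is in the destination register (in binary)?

0b1000100111011100010001

Add column by column in base 2, right to left:
  0+1 = 1
  1+1 = 0 carry 1
  1+0+1 = 0 carry 1
  0+1+1 = 0 carry 1
  0+0+1 = 1
  0+0 = 0
  1+1 = 0 carry 1
  1+0+1 = 0 carry 1
  1+1+1 = 1 carry 1
  1+1+1 = 1 carry 1
  1+1+1 = 1 carry 1
  0+1+1 = 0 carry 1
  1+1+1 = 1 carry 1
  0+0+1 = 1
  1+0 = 1
  1+1 = 0 carry 1
  0+1+1 = 0 carry 1
  0+0+1 = 1
  1+1 = 0 carry 1
  1+0+1 = 0 carry 1
  0+1+1 = 0 carry 1
  final carry 1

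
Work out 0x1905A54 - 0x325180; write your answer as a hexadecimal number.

0x15E08D4

Subtract column by column in base 16:
  4-0 → 4
  5-8 → D (borrow)
  A-1-1 → 8
  5-5 → 0
  0-2 → E (borrow)
  9-3-1 → 5
  1-0 → 1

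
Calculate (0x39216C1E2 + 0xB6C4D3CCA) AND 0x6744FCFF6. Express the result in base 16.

Add column by column in base 16, right to left:
  2+A = C
  E+C = A carry 1
  1+C+1 = E
  C+3 = F
  6+D = 3 carry 1
  1+4+1 = 6
  2+C = E
  9+6 = F
  3+B = E
Sum = 0xEFE63FEAC; now AND with 0x6744FCFF6:
  E&6=6, F&7=7, E&4=4, 6&4=4, 3&F=3, F&C=C, E&F=E, A&F=A, C&6=4

0x67443CEA4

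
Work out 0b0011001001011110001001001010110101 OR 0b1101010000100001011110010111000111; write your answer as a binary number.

OR bit by bit (1 where either bit is 1):
  0011001001011110001001001010110101
| 1101010000100001011110010111000111
= 1111011001111111011111011111110111

0b1111011001111111011111011111110111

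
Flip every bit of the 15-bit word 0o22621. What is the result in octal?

0o55156

Each oct digit d becomes 7−d:
  2→5, 2→5, 6→1, 2→5, 1→6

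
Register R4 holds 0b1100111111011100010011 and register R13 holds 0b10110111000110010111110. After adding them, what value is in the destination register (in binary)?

0b100011111000001111010001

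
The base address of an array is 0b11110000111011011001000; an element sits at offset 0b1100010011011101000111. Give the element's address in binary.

Add column by column in base 2, right to left:
  0+1 = 1
  0+1 = 1
  0+1 = 1
  1+0 = 1
  0+0 = 0
  0+0 = 0
  1+1 = 0 carry 1
  1+0+1 = 0 carry 1
  0+1+1 = 0 carry 1
  1+1+1 = 1 carry 1
  1+1+1 = 1 carry 1
  0+0+1 = 1
  1+1 = 0 carry 1
  1+1+1 = 1 carry 1
  1+0+1 = 0 carry 1
  0+0+1 = 1
  0+1 = 1
  0+0 = 0
  0+0 = 0
  1+0 = 1
  1+1 = 0 carry 1
  1+1+1 = 1 carry 1
  1+0+1 = 0 carry 1
  final carry 1

0b101010011010111000001111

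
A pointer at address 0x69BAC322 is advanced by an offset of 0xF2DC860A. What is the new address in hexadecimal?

0x15C97492C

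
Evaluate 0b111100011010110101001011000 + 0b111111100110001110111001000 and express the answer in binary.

Add column by column in base 2, right to left:
  0+0 = 0
  0+0 = 0
  0+0 = 0
  1+1 = 0 carry 1
  1+0+1 = 0 carry 1
  0+0+1 = 1
  1+1 = 0 carry 1
  0+1+1 = 0 carry 1
  0+1+1 = 0 carry 1
  1+0+1 = 0 carry 1
  0+1+1 = 0 carry 1
  1+1+1 = 1 carry 1
  0+1+1 = 0 carry 1
  1+0+1 = 0 carry 1
  1+0+1 = 0 carry 1
  0+0+1 = 1
  1+1 = 0 carry 1
  0+1+1 = 0 carry 1
  1+0+1 = 0 carry 1
  1+0+1 = 0 carry 1
  0+1+1 = 0 carry 1
  0+1+1 = 0 carry 1
  0+1+1 = 0 carry 1
  1+1+1 = 1 carry 1
  1+1+1 = 1 carry 1
  1+1+1 = 1 carry 1
  1+1+1 = 1 carry 1
  final carry 1

0b1111100000001000100000100000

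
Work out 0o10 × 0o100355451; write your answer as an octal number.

0o1003554510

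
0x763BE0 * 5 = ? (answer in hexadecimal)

0x24F2B60

Multiply each base-16 digit by 5, carrying:
  0×5 = 0 → write 0
  E×5 = 70 → write 6 carry 4
  B×5+4 = 59 → write B carry 3
  3×5+3 = 18 → write 2 carry 1
  6×5+1 = 31 → write F carry 1
  7×5+1 = 36 → write 4 carry 2
  remaining carry: 2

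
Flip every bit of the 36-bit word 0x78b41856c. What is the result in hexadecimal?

0x874be7a93

Each hex digit d becomes f−d:
  7→8, 8→7, b→4, 4→b, 1→e, 8→7, 5→a, 6→9, c→3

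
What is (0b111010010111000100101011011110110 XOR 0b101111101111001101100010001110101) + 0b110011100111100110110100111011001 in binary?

First 0b111010010111000100101011011110110 XOR 0b101111101111001101100010001110101 = 0b010101111000001001001001010000011.
Add column by column in base 2, right to left:
  1+1 = 0 carry 1
  1+0+1 = 0 carry 1
  0+0+1 = 1
  0+1 = 1
  0+1 = 1
  0+0 = 0
  0+1 = 1
  1+1 = 0 carry 1
  0+1+1 = 0 carry 1
  1+0+1 = 0 carry 1
  0+0+1 = 1
  0+1 = 1
  1+0 = 1
  0+1 = 1
  0+1 = 1
  1+0 = 1
  0+1 = 1
  0+1 = 1
  1+0 = 1
  0+0 = 0
  0+1 = 1
  0+1 = 1
  0+1 = 1
  0+1 = 1
  1+0 = 1
  1+0 = 1
  1+1 = 0 carry 1
  1+1+1 = 1 carry 1
  0+1+1 = 0 carry 1
  1+0+1 = 0 carry 1
  0+0+1 = 1
  1+1 = 0 carry 1
  0+1+1 = 0 carry 1
  final carry 1

0b1001001011111101111111110001011100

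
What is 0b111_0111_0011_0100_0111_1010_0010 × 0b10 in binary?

0b1110111001101000111101000100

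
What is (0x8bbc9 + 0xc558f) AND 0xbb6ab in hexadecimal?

0x11008

Add column by column in base 16, right to left:
  9+f = 8 carry 1
  c+8+1 = 5 carry 1
  b+5+1 = 1 carry 1
  b+5+1 = 1 carry 1
  8+c+1 = 5 carry 1
  final carry 1
Sum = 0x151158; now AND with 0xbb6ab:
  1&0=0, 5&b=1, 1&b=1, 1&6=0, 5&a=0, 8&b=8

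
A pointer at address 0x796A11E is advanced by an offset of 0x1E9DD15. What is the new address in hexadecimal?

0x9807E33

Add column by column in base 16, right to left:
  E+5 = 3 carry 1
  1+1+1 = 3
  1+D = E
  A+D = 7 carry 1
  6+9+1 = 0 carry 1
  9+E+1 = 8 carry 1
  7+1+1 = 9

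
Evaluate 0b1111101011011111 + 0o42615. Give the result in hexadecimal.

0b1111101011011111 = 0xfadf in hexadecimal.
0o42615 = 0x458d in hexadecimal.
Add column by column in base 16, right to left:
  f+d = c carry 1
  d+8+1 = 6 carry 1
  a+5+1 = 0 carry 1
  f+4+1 = 4 carry 1
  final carry 1

0x1406c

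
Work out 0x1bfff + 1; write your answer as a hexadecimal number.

The trailing 3 digits are F (max in base 16), so adding 1 cascades: they roll to 0 and the next digit up increments.

0x1c000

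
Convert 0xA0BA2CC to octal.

Expand each hex digit to 4 bits: A=1010 0=0000 B=1011 A=1010 2=0010 C=1100 C=1100.
Group the bits in threes: 001 010 000 010 111 010 001 011 001 100 → 1202721314.

0o1202721314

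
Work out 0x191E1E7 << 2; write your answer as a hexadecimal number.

0x647879C

2 bits is not a whole number of base-16 digits; in binary: 1100100011110000111100111 << 2 = 110010001111000011110011100.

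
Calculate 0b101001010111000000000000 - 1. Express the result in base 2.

The trailing 12 digits are 0, so subtracting 1 borrows through: they become 1 and the next digit up decrements.

0b101001010110111111111111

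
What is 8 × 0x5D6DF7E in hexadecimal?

Multiply each base-16 digit by 8, carrying:
  E×8 = 112 → write 0 carry 7
  7×8+7 = 63 → write F carry 3
  F×8+3 = 123 → write B carry 7
  D×8+7 = 111 → write F carry 6
  6×8+6 = 54 → write 6 carry 3
  D×8+3 = 107 → write B carry 6
  5×8+6 = 46 → write E carry 2
  remaining carry: 2

0x2EB6FBF0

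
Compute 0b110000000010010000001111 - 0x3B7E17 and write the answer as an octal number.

0b110000000010010000001111 = 0o60022017 in octal.
0x3B7E17 = 0o16677027 in octal.
Subtract column by column in base 8:
  7-7 → 0
  1-2 → 7 (borrow)
  0-0-1 → 7 (borrow)
  2-7-1 → 2 (borrow)
  2-7-1 → 2 (borrow)
  0-6-1 → 1 (borrow)
  0-6-1 → 1 (borrow)
  6-1-1 → 4

0o41122770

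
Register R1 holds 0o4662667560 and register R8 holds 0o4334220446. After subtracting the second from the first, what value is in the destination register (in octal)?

0o326447112

Subtract column by column in base 8:
  0-6 → 2 (borrow)
  6-4-1 → 1
  5-4 → 1
  7-0 → 7
  6-2 → 4
  6-2 → 4
  2-4 → 6 (borrow)
  6-3-1 → 2
  6-3 → 3
  4-4 → 0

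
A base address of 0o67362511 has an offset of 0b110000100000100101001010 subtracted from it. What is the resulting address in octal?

0o6755777

0b110000100000100101001010 = 0o60404512 in octal.
Subtract column by column in base 8:
  1-2 → 7 (borrow)
  1-1-1 → 7 (borrow)
  5-5-1 → 7 (borrow)
  2-4-1 → 5 (borrow)
  6-0-1 → 5
  3-4 → 7 (borrow)
  7-0-1 → 6
  6-6 → 0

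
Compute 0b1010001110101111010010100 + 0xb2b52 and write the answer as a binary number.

0xb2b52 = 0b10110010101101010010 in binary.
Add column by column in base 2, right to left:
  0+0 = 0
  0+1 = 1
  1+0 = 1
  0+0 = 0
  1+1 = 0 carry 1
  0+0+1 = 1
  0+1 = 1
  1+0 = 1
  0+1 = 1
  1+1 = 0 carry 1
  1+0+1 = 0 carry 1
  1+1+1 = 1 carry 1
  1+0+1 = 0 carry 1
  0+1+1 = 0 carry 1
  1+0+1 = 0 carry 1
  0+0+1 = 1
  1+1 = 0 carry 1
  1+1+1 = 1 carry 1
  1+0+1 = 0 carry 1
  0+1+1 = 0 carry 1
  0+0+1 = 1
  0+0 = 0
  1+0 = 1
  0+0 = 0
  1+0 = 1

0b1010100101000100111100110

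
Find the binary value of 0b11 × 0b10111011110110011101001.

0b1000110011100011010111011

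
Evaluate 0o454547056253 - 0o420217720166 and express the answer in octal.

Subtract column by column in base 8:
  3-6 → 5 (borrow)
  5-6-1 → 6 (borrow)
  2-1-1 → 0
  6-0 → 6
  5-2 → 3
  0-7 → 1 (borrow)
  7-7-1 → 7 (borrow)
  4-1-1 → 2
  5-2 → 3
  4-0 → 4
  5-2 → 3
  4-4 → 0

0o34327136065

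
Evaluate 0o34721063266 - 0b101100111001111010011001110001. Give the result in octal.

0o27227140105

0b101100111001111010011001110001 = 0o5471723161 in octal.
Subtract column by column in base 8:
  6-1 → 5
  6-6 → 0
  2-1 → 1
  3-3 → 0
  6-2 → 4
  0-7 → 1 (borrow)
  1-1-1 → 7 (borrow)
  2-7-1 → 2 (borrow)
  7-4-1 → 2
  4-5 → 7 (borrow)
  3-0-1 → 2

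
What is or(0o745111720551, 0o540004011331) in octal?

0o745115731771

OR each oct digit independently (no carries):
  7|5=7, 4|4=4, 5|0=5, 1|0=1, 1|0=1, 1|4=5, 7|0=7, 2|1=3, 0|1=1, 5|3=7, 5|3=7, 1|1=1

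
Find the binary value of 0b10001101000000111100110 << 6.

Left shift by 6: append 6 zero bits.

0b10001101000000111100110000000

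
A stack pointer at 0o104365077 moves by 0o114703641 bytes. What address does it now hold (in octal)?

0o221270740

Add column by column in base 8, right to left:
  7+1 = 0 carry 1
  7+4+1 = 4 carry 1
  0+6+1 = 7
  5+3 = 0 carry 1
  6+0+1 = 7
  3+7 = 2 carry 1
  4+4+1 = 1 carry 1
  0+1+1 = 2
  1+1 = 2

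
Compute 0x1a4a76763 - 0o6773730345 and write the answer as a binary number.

0x1a4a76763 = 0b110100100101001110110011101100011 in binary.
0o6773730345 = 0b110111111011111011000011100101 in binary.
Subtract column by column in base 2:
  1-1 → 0
  1-0 → 1
  0-1 → 1 (borrow)
  0-0-1 → 1 (borrow)
  0-0-1 → 1 (borrow)
  1-1-1 → 1 (borrow)
  1-1-1 → 1 (borrow)
  0-1-1 → 0 (borrow)
  1-0-1 → 0
  1-0 → 1
  1-0 → 1
  0-0 → 0
  0-1 → 1 (borrow)
  1-1-1 → 1 (borrow)
  1-0-1 → 0
  0-1 → 1 (borrow)
  1-1-1 → 1 (borrow)
  1-1-1 → 1 (borrow)
  1-1-1 → 1 (borrow)
  0-1-1 → 0 (borrow)
  0-0-1 → 1 (borrow)
  1-1-1 → 1 (borrow)
  0-1-1 → 0 (borrow)
  1-1-1 → 1 (borrow)
  0-1-1 → 0 (borrow)
  0-1-1 → 0 (borrow)
  1-1-1 → 1 (borrow)
  0-0-1 → 1 (borrow)
  0-1-1 → 0 (borrow)
  1-1-1 → 1 (borrow)
  0-0-1 → 1 (borrow)
  1-0-1 → 0
  1-0 → 1

0b101101100101101111011011001111110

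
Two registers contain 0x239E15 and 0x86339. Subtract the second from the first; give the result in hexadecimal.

0x1B3ADC

Subtract column by column in base 16:
  5-9 → C (borrow)
  1-3-1 → D (borrow)
  E-3-1 → A
  9-6 → 3
  3-8 → B (borrow)
  2-0-1 → 1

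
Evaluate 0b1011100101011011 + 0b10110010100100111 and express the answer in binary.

Add column by column in base 2, right to left:
  1+1 = 0 carry 1
  1+1+1 = 1 carry 1
  0+1+1 = 0 carry 1
  1+0+1 = 0 carry 1
  1+0+1 = 0 carry 1
  0+1+1 = 0 carry 1
  1+0+1 = 0 carry 1
  0+0+1 = 1
  1+1 = 0 carry 1
  0+0+1 = 1
  0+1 = 1
  1+0 = 1
  1+0 = 1
  1+1 = 0 carry 1
  0+1+1 = 0 carry 1
  1+0+1 = 0 carry 1
  0+1+1 = 0 carry 1
  final carry 1

0b100001111010000010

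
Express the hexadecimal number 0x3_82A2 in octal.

0o701242

Expand each hex digit to 4 bits: 3=0011 8=1000 2=0010 A=1010 2=0010.
Group the bits in threes: 111 000 001 010 100 010 → 701242.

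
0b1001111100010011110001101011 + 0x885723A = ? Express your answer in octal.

0o2235527245

0b1001111100010011110001101011 = 0o1174236153 in octal.
0x885723A = 0o1041271072 in octal.
Add column by column in base 8, right to left:
  3+2 = 5
  5+7 = 4 carry 1
  1+0+1 = 2
  6+1 = 7
  3+7 = 2 carry 1
  2+2+1 = 5
  4+1 = 5
  7+4 = 3 carry 1
  1+0+1 = 2
  1+1 = 2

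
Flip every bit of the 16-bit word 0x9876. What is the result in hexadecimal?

0x6789

Each hex digit d becomes f−d:
  9→6, 8→7, 7→8, 6→9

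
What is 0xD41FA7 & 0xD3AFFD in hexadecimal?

0xD00FA5

AND each hex digit independently (no carries):
  D&D=D, 4&3=0, 1&A=0, F&F=F, A&F=A, 7&D=5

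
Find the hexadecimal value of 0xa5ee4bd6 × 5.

0x33da77b2e

Multiply each base-16 digit by 5, carrying:
  6×5 = 30 → write e carry 1
  d×5+1 = 66 → write 2 carry 4
  b×5+4 = 59 → write b carry 3
  4×5+3 = 23 → write 7 carry 1
  e×5+1 = 71 → write 7 carry 4
  e×5+4 = 74 → write a carry 4
  5×5+4 = 29 → write d carry 1
  a×5+1 = 51 → write 3 carry 3
  remaining carry: 3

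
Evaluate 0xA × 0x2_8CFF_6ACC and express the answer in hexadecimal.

0x1981FA2BF8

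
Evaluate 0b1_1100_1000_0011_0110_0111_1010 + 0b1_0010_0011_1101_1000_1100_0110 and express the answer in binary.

Add column by column in base 2, right to left:
  0+0 = 0
  1+1 = 0 carry 1
  0+1+1 = 0 carry 1
  1+0+1 = 0 carry 1
  1+0+1 = 0 carry 1
  1+0+1 = 0 carry 1
  1+1+1 = 1 carry 1
  0+1+1 = 0 carry 1
  0+0+1 = 1
  1+0 = 1
  1+0 = 1
  0+1 = 1
  1+1 = 0 carry 1
  1+0+1 = 0 carry 1
  0+1+1 = 0 carry 1
  0+1+1 = 0 carry 1
  0+1+1 = 0 carry 1
  0+1+1 = 0 carry 1
  0+0+1 = 1
  1+0 = 1
  0+0 = 0
  0+1 = 1
  1+0 = 1
  1+0 = 1
  1+1 = 0 carry 1
  final carry 1

0b10111011000000111101000000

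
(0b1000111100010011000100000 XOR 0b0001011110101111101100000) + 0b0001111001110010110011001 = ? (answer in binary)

0b1011011100101111011011001

First 0b1000111100010011000100000 XOR 0b0001011110101111101100000 = 0b1001100010111100101000000.
Add column by column in base 2, right to left:
  0+1 = 1
  0+0 = 0
  0+0 = 0
  0+1 = 1
  0+1 = 1
  0+0 = 0
  1+0 = 1
  0+1 = 1
  1+1 = 0 carry 1
  0+0+1 = 1
  0+1 = 1
  1+0 = 1
  1+0 = 1
  1+1 = 0 carry 1
  1+1+1 = 1 carry 1
  0+1+1 = 0 carry 1
  1+0+1 = 0 carry 1
  0+0+1 = 1
  0+1 = 1
  0+1 = 1
  1+1 = 0 carry 1
  1+1+1 = 1 carry 1
  0+0+1 = 1
  0+0 = 0
  1+0 = 1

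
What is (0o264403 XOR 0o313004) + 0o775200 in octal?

0o1174607

First 0o264403 XOR 0o313004 = 0o177407.
Add column by column in base 8, right to left:
  7+0 = 7
  0+0 = 0
  4+2 = 6
  7+5 = 4 carry 1
  7+7+1 = 7 carry 1
  1+7+1 = 1 carry 1
  final carry 1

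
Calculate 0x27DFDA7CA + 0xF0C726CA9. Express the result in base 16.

0x118A701473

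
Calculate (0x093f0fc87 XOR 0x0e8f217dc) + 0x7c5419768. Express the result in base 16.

0x8404482c3

First 0x093f0fc87 XOR 0x0e8f217dc = 0x07b02eb5b.
Add column by column in base 16, right to left:
  b+8 = 3 carry 1
  5+6+1 = c
  b+7 = 2 carry 1
  e+9+1 = 8 carry 1
  2+1+1 = 4
  0+4 = 4
  b+5 = 0 carry 1
  7+c+1 = 4 carry 1
  0+7+1 = 8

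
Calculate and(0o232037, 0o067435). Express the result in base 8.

AND each oct digit independently (no carries):
  2&0=0, 3&6=2, 2&7=2, 0&4=0, 3&3=3, 7&5=5

0o022035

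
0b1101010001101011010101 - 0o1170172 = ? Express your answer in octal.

0b1101010001101011010101 = 0o15215325 in octal.
Subtract column by column in base 8:
  5-2 → 3
  2-7 → 3 (borrow)
  3-1-1 → 1
  5-0 → 5
  1-7 → 2 (borrow)
  2-1-1 → 0
  5-1 → 4
  1-0 → 1

0o14025133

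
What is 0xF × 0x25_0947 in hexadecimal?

Multiply each base-16 digit by 15, carrying:
  7×15 = 105 → write 9 carry 6
  4×15+6 = 66 → write 2 carry 4
  9×15+4 = 139 → write B carry 8
  0×15+8 = 8 → write 8
  5×15 = 75 → write B carry 4
  2×15+4 = 34 → write 2 carry 2
  remaining carry: 2

0x22B8B29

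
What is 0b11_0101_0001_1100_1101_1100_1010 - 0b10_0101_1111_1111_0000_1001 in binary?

0b11001010111100111011000001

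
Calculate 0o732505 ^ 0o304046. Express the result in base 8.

XOR each oct digit independently (no carries):
  7^3=4, 3^0=3, 2^4=6, 5^0=5, 0^4=4, 5^6=3

0o436543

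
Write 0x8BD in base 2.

0b100010111101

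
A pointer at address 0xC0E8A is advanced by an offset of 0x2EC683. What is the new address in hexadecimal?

0x3AD50D

Add column by column in base 16, right to left:
  A+3 = D
  8+8 = 0 carry 1
  E+6+1 = 5 carry 1
  0+C+1 = D
  C+E = A carry 1
  0+2+1 = 3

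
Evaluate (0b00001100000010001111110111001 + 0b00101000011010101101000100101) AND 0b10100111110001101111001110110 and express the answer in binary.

0b100100010000101100001010110

Add column by column in base 2, right to left:
  1+1 = 0 carry 1
  0+0+1 = 1
  0+1 = 1
  1+0 = 1
  1+0 = 1
  1+1 = 0 carry 1
  0+0+1 = 1
  1+0 = 1
  1+0 = 1
  1+1 = 0 carry 1
  1+0+1 = 0 carry 1
  1+1+1 = 1 carry 1
  1+1+1 = 1 carry 1
  0+0+1 = 1
  0+1 = 1
  0+0 = 0
  1+1 = 0 carry 1
  0+0+1 = 1
  0+1 = 1
  0+1 = 1
  0+0 = 0
  0+0 = 0
  0+0 = 0
  1+0 = 1
  1+1 = 0 carry 1
  0+0+1 = 1
  0+1 = 1
Sum = 0b110100011100111100111011110; now AND with 0b10100111110001101111001110110:
  00110100011100111100111011110
& 10100111110001101111001110110
= 00100100010000101100001010110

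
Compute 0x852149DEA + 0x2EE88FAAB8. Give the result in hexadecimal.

Add column by column in base 16, right to left:
  A+8 = 2 carry 1
  E+B+1 = A carry 1
  D+A+1 = 8 carry 1
  9+A+1 = 4 carry 1
  4+F+1 = 4 carry 1
  1+8+1 = A
  2+8 = A
  5+E = 3 carry 1
  8+E+1 = 7 carry 1
  0+2+1 = 3

0x373AA448A2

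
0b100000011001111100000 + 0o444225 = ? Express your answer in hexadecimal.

0x127C75

0b100000011001111100000 = 0x1033E0 in hexadecimal.
0o444225 = 0x24895 in hexadecimal.
Add column by column in base 16, right to left:
  0+5 = 5
  E+9 = 7 carry 1
  3+8+1 = C
  3+4 = 7
  0+2 = 2
  1+0 = 1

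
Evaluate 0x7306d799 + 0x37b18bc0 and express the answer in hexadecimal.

0xaab86359

Add column by column in base 16, right to left:
  9+0 = 9
  9+c = 5 carry 1
  7+b+1 = 3 carry 1
  d+8+1 = 6 carry 1
  6+1+1 = 8
  0+b = b
  3+7 = a
  7+3 = a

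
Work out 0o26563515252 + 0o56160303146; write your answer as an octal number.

Add column by column in base 8, right to left:
  2+6 = 0 carry 1
  5+4+1 = 2 carry 1
  2+1+1 = 4
  5+3 = 0 carry 1
  1+0+1 = 2
  5+3 = 0 carry 1
  3+0+1 = 4
  6+6 = 4 carry 1
  5+1+1 = 7
  6+6 = 4 carry 1
  2+5+1 = 0 carry 1
  final carry 1

0o104744020420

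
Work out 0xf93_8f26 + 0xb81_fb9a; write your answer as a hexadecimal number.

0x1b158ac0

Add column by column in base 16, right to left:
  6+a = 0 carry 1
  2+9+1 = c
  f+b = a carry 1
  8+f+1 = 8 carry 1
  3+1+1 = 5
  9+8 = 1 carry 1
  f+b+1 = b carry 1
  final carry 1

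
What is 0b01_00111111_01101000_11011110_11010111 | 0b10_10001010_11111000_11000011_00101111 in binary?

OR bit by bit (1 where either bit is 1):
  0100111111011010001101111011010111
| 1010001010111110001100001100101111
= 1110111111111110001101111111111111

0b1110111111111110001101111111111111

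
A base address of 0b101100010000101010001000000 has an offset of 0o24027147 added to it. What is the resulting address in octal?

0o566101247

0b101100010000101010001000000 = 0o542052100 in octal.
Add column by column in base 8, right to left:
  0+7 = 7
  0+4 = 4
  1+1 = 2
  2+7 = 1 carry 1
  5+2+1 = 0 carry 1
  0+0+1 = 1
  2+4 = 6
  4+2 = 6
  5+0 = 5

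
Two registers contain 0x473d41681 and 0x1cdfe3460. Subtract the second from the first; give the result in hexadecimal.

Subtract column by column in base 16:
  1-0 → 1
  8-6 → 2
  6-4 → 2
  1-3 → e (borrow)
  4-e-1 → 5 (borrow)
  d-f-1 → d (borrow)
  3-d-1 → 5 (borrow)
  7-c-1 → a (borrow)
  4-1-1 → 2

0x2a5d5e221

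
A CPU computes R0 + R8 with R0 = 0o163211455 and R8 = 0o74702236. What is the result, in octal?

0o260113713

Add column by column in base 8, right to left:
  5+6 = 3 carry 1
  5+3+1 = 1 carry 1
  4+2+1 = 7
  1+2 = 3
  1+0 = 1
  2+7 = 1 carry 1
  3+4+1 = 0 carry 1
  6+7+1 = 6 carry 1
  1+0+1 = 2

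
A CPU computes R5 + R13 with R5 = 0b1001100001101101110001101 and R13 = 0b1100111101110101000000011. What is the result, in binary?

0b10110011111100010110010000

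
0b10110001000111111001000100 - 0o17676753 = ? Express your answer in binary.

0b10100001010000000001011001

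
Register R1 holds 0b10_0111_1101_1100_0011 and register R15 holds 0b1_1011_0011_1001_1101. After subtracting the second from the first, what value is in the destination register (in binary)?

Subtract column by column in base 2:
  1-1 → 0
  1-0 → 1
  0-1 → 1 (borrow)
  0-1-1 → 0 (borrow)
  0-1-1 → 0 (borrow)
  0-0-1 → 1 (borrow)
  1-0-1 → 0
  1-1 → 0
  1-1 → 0
  0-1 → 1 (borrow)
  1-0-1 → 0
  1-0 → 1
  1-1 → 0
  1-1 → 0
  1-0 → 1
  0-1 → 1 (borrow)
  0-1-1 → 0 (borrow)
  1-0-1 → 0

0b1100101000100110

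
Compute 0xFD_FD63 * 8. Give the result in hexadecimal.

Multiply each base-16 digit by 8, carrying:
  3×8 = 24 → write 8 carry 1
  6×8+1 = 49 → write 1 carry 3
  D×8+3 = 107 → write B carry 6
  F×8+6 = 126 → write E carry 7
  D×8+7 = 111 → write F carry 6
  F×8+6 = 126 → write E carry 7
  remaining carry: 7

0x7EFEB18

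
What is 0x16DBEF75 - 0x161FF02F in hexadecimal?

0xBBFF46

Subtract column by column in base 16:
  5-F → 6 (borrow)
  7-2-1 → 4
  F-0 → F
  E-F → F (borrow)
  B-F-1 → B (borrow)
  D-1-1 → B
  6-6 → 0
  1-1 → 0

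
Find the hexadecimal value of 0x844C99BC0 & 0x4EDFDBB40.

AND each hex digit independently (no carries):
  8&4=0, 4&E=4, 4&D=4, C&F=C, 9&D=9, 9&B=9, B&B=B, C&4=4, 0&0=0

0x044C99B40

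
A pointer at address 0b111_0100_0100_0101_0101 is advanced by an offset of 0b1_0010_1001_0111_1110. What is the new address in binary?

Add column by column in base 2, right to left:
  1+0 = 1
  0+1 = 1
  1+1 = 0 carry 1
  0+1+1 = 0 carry 1
  1+1+1 = 1 carry 1
  0+1+1 = 0 carry 1
  1+1+1 = 1 carry 1
  0+0+1 = 1
  0+1 = 1
  0+0 = 0
  1+0 = 1
  0+1 = 1
  0+0 = 0
  0+1 = 1
  1+0 = 1
  0+0 = 0
  1+1 = 0 carry 1
  1+0+1 = 0 carry 1
  1+0+1 = 0 carry 1
  final carry 1

0b10000110110111010011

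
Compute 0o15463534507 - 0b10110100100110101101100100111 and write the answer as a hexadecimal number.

0o15463534507 = 0x6cceb947 in hexadecimal.
0b10110100100110101101100100111 = 0x16935b27 in hexadecimal.
Subtract column by column in base 16:
  7-7 → 0
  4-2 → 2
  9-b → e (borrow)
  b-5-1 → 5
  e-3 → b
  c-9 → 3
  c-6 → 6
  6-1 → 5

0x563b5e20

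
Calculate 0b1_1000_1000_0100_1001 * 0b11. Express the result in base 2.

0b1001001100011011011

Multiply each base-2 digit by 3, carrying:
  1×3 = 3 → write 1 carry 1
  0×3+1 = 1 → write 1
  0×3 = 0 → write 0
  1×3 = 3 → write 1 carry 1
  0×3+1 = 1 → write 1
  0×3 = 0 → write 0
  1×3 = 3 → write 1 carry 1
  0×3+1 = 1 → write 1
  0×3 = 0 → write 0
  0×3 = 0 → write 0
  0×3 = 0 → write 0
  1×3 = 3 → write 1 carry 1
  0×3+1 = 1 → write 1
  0×3 = 0 → write 0
  0×3 = 0 → write 0
  1×3 = 3 → write 1 carry 1
  1×3+1 = 4 → write 0 carry 2
  remaining carry: 10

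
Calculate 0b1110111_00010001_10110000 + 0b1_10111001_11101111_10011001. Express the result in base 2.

Add column by column in base 2, right to left:
  0+1 = 1
  0+0 = 0
  0+0 = 0
  0+1 = 1
  1+1 = 0 carry 1
  1+0+1 = 0 carry 1
  0+0+1 = 1
  1+1 = 0 carry 1
  1+1+1 = 1 carry 1
  0+1+1 = 0 carry 1
  0+1+1 = 0 carry 1
  0+1+1 = 0 carry 1
  1+0+1 = 0 carry 1
  0+1+1 = 0 carry 1
  0+1+1 = 0 carry 1
  0+1+1 = 0 carry 1
  1+1+1 = 1 carry 1
  1+0+1 = 0 carry 1
  1+0+1 = 0 carry 1
  0+1+1 = 0 carry 1
  1+1+1 = 1 carry 1
  1+1+1 = 1 carry 1
  1+0+1 = 0 carry 1
  0+1+1 = 0 carry 1
  0+1+1 = 0 carry 1
  final carry 1

0b10001100010000000101001001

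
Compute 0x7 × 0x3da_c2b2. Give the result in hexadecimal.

Multiply each base-16 digit by 7, carrying:
  2×7 = 14 → write e
  b×7 = 77 → write d carry 4
  2×7+4 = 18 → write 2 carry 1
  c×7+1 = 85 → write 5 carry 5
  a×7+5 = 75 → write b carry 4
  d×7+4 = 95 → write f carry 5
  3×7+5 = 26 → write a carry 1
  remaining carry: 1

0x1afb52de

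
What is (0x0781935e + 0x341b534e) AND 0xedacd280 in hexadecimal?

0x298cc280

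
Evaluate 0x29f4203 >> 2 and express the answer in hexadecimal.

0xa7d080

2 bits is not a whole number of base-16 digits; in binary: 10100111110100001000000011 >> 2 = 101001111101000010000000.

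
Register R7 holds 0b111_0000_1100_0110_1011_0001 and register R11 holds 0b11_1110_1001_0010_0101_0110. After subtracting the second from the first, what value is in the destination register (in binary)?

0b1100100011010001011011

Subtract column by column in base 2:
  1-0 → 1
  0-1 → 1 (borrow)
  0-1-1 → 0 (borrow)
  0-0-1 → 1 (borrow)
  1-1-1 → 1 (borrow)
  1-0-1 → 0
  0-1 → 1 (borrow)
  1-0-1 → 0
  0-0 → 0
  1-1 → 0
  1-0 → 1
  0-0 → 0
  0-1 → 1 (borrow)
  0-0-1 → 1 (borrow)
  1-0-1 → 0
  1-1 → 0
  0-0 → 0
  0-1 → 1 (borrow)
  0-1-1 → 0 (borrow)
  0-1-1 → 0 (borrow)
  1-1-1 → 1 (borrow)
  1-1-1 → 1 (borrow)
  1-0-1 → 0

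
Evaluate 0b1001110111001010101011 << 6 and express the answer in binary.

0b1001110111001010101011000000

Left shift by 6: append 6 zero bits.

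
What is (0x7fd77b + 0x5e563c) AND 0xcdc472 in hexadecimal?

0xcc0432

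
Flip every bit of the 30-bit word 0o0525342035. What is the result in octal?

Each oct digit d becomes 7−d:
  0→7, 5→2, 2→5, 5→2, 3→4, 4→3, 2→5, 0→7, 3→4, 5→2

0o7252435742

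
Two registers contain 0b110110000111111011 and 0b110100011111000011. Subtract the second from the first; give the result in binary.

0b1101000111000

Subtract column by column in base 2:
  1-1 → 0
  1-1 → 0
  0-0 → 0
  1-0 → 1
  1-0 → 1
  1-0 → 1
  1-1 → 0
  1-1 → 0
  1-1 → 0
  0-1 → 1 (borrow)
  0-1-1 → 0 (borrow)
  0-0-1 → 1 (borrow)
  0-0-1 → 1 (borrow)
  1-0-1 → 0
  1-1 → 0
  0-0 → 0
  1-1 → 0
  1-1 → 0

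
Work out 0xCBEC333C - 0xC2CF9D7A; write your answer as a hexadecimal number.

Subtract column by column in base 16:
  C-A → 2
  3-7 → C (borrow)
  3-D-1 → 5 (borrow)
  3-9-1 → 9 (borrow)
  C-F-1 → C (borrow)
  E-C-1 → 1
  B-2 → 9
  C-C → 0

0x91C95C2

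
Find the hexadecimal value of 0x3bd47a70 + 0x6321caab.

0x9ef6451b

Add column by column in base 16, right to left:
  0+b = b
  7+a = 1 carry 1
  a+a+1 = 5 carry 1
  7+c+1 = 4 carry 1
  4+1+1 = 6
  d+2 = f
  b+3 = e
  3+6 = 9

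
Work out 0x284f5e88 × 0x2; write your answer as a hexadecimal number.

0x509ebd10

Multiply each base-16 digit by 2, carrying:
  8×2 = 16 → write 0 carry 1
  8×2+1 = 17 → write 1 carry 1
  e×2+1 = 29 → write d carry 1
  5×2+1 = 11 → write b
  f×2 = 30 → write e carry 1
  4×2+1 = 9 → write 9
  8×2 = 16 → write 0 carry 1
  2×2+1 = 5 → write 5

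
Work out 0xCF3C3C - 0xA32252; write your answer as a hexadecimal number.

Subtract column by column in base 16:
  C-2 → A
  3-5 → E (borrow)
  C-2-1 → 9
  3-2 → 1
  F-3 → C
  C-A → 2

0x2C19EA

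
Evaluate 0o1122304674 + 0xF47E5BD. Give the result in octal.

0o3044267571

0xF47E5BD = 0o1721762675 in octal.
Add column by column in base 8, right to left:
  4+5 = 1 carry 1
  7+7+1 = 7 carry 1
  6+6+1 = 5 carry 1
  4+2+1 = 7
  0+6 = 6
  3+7 = 2 carry 1
  2+1+1 = 4
  2+2 = 4
  1+7 = 0 carry 1
  1+1+1 = 3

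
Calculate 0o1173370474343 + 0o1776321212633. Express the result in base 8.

Add column by column in base 8, right to left:
  3+3 = 6
  4+3 = 7
  3+6 = 1 carry 1
  4+2+1 = 7
  7+1 = 0 carry 1
  4+2+1 = 7
  0+1 = 1
  7+2 = 1 carry 1
  3+3+1 = 7
  3+6 = 1 carry 1
  7+7+1 = 7 carry 1
  1+7+1 = 1 carry 1
  1+1+1 = 3

0o3171711707176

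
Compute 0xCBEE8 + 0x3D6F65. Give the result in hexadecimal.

Add column by column in base 16, right to left:
  8+5 = D
  E+6 = 4 carry 1
  E+F+1 = E carry 1
  B+6+1 = 2 carry 1
  C+D+1 = A carry 1
  0+3+1 = 4

0x4A2E4D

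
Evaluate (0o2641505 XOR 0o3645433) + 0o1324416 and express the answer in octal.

0o2330554

First 0o2641505 XOR 0o3645433 = 0o1004136.
Add column by column in base 8, right to left:
  6+6 = 4 carry 1
  3+1+1 = 5
  1+4 = 5
  4+4 = 0 carry 1
  0+2+1 = 3
  0+3 = 3
  1+1 = 2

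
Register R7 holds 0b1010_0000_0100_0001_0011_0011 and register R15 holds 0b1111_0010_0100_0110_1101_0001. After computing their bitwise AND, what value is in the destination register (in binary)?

0b101000000100000000010001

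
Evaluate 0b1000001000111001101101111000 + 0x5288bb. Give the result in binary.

0b1000011101100010010000110011

0x5288bb = 0b10100101000100010111011 in binary.
Add column by column in base 2, right to left:
  0+1 = 1
  0+1 = 1
  0+0 = 0
  1+1 = 0 carry 1
  1+1+1 = 1 carry 1
  1+1+1 = 1 carry 1
  1+0+1 = 0 carry 1
  0+1+1 = 0 carry 1
  1+0+1 = 0 carry 1
  1+0+1 = 0 carry 1
  0+0+1 = 1
  1+1 = 0 carry 1
  1+0+1 = 0 carry 1
  0+0+1 = 1
  0+0 = 0
  1+1 = 0 carry 1
  1+0+1 = 0 carry 1
  1+1+1 = 1 carry 1
  0+0+1 = 1
  0+0 = 0
  0+1 = 1
  1+0 = 1
  0+1 = 1
  0+0 = 0
  0+0 = 0
  0+0 = 0
  0+0 = 0
  1+0 = 1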